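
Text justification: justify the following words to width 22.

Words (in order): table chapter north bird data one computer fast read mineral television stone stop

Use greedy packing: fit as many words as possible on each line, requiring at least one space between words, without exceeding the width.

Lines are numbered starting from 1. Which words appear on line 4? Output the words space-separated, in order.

Answer: television stone stop

Derivation:
Line 1: ['table', 'chapter', 'north'] (min_width=19, slack=3)
Line 2: ['bird', 'data', 'one', 'computer'] (min_width=22, slack=0)
Line 3: ['fast', 'read', 'mineral'] (min_width=17, slack=5)
Line 4: ['television', 'stone', 'stop'] (min_width=21, slack=1)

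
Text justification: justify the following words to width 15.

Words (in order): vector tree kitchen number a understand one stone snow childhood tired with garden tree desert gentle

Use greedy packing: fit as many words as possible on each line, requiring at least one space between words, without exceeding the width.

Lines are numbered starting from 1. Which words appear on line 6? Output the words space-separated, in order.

Answer: with garden

Derivation:
Line 1: ['vector', 'tree'] (min_width=11, slack=4)
Line 2: ['kitchen', 'number'] (min_width=14, slack=1)
Line 3: ['a', 'understand'] (min_width=12, slack=3)
Line 4: ['one', 'stone', 'snow'] (min_width=14, slack=1)
Line 5: ['childhood', 'tired'] (min_width=15, slack=0)
Line 6: ['with', 'garden'] (min_width=11, slack=4)
Line 7: ['tree', 'desert'] (min_width=11, slack=4)
Line 8: ['gentle'] (min_width=6, slack=9)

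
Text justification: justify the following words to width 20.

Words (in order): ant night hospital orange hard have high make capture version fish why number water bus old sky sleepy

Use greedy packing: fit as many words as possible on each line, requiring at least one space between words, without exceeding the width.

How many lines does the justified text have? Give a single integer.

Line 1: ['ant', 'night', 'hospital'] (min_width=18, slack=2)
Line 2: ['orange', 'hard', 'have'] (min_width=16, slack=4)
Line 3: ['high', 'make', 'capture'] (min_width=17, slack=3)
Line 4: ['version', 'fish', 'why'] (min_width=16, slack=4)
Line 5: ['number', 'water', 'bus', 'old'] (min_width=20, slack=0)
Line 6: ['sky', 'sleepy'] (min_width=10, slack=10)
Total lines: 6

Answer: 6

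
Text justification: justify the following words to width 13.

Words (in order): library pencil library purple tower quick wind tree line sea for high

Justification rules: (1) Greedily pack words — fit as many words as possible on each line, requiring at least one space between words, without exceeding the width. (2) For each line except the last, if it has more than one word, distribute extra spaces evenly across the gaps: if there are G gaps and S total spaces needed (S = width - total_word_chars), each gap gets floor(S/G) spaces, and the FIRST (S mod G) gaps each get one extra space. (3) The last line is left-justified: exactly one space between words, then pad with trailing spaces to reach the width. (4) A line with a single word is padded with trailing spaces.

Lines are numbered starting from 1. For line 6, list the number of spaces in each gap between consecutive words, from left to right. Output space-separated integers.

Line 1: ['library'] (min_width=7, slack=6)
Line 2: ['pencil'] (min_width=6, slack=7)
Line 3: ['library'] (min_width=7, slack=6)
Line 4: ['purple', 'tower'] (min_width=12, slack=1)
Line 5: ['quick', 'wind'] (min_width=10, slack=3)
Line 6: ['tree', 'line', 'sea'] (min_width=13, slack=0)
Line 7: ['for', 'high'] (min_width=8, slack=5)

Answer: 1 1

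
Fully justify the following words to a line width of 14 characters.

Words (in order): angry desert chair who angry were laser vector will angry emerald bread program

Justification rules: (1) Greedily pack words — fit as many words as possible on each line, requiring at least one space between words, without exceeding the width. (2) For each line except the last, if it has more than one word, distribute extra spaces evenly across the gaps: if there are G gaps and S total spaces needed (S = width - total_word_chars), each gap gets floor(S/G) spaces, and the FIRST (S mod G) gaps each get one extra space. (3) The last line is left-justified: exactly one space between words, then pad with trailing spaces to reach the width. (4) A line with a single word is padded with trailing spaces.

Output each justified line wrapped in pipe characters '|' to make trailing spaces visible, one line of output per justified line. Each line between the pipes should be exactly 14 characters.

Answer: |angry   desert|
|chair      who|
|angry     were|
|laser   vector|
|will     angry|
|emerald  bread|
|program       |

Derivation:
Line 1: ['angry', 'desert'] (min_width=12, slack=2)
Line 2: ['chair', 'who'] (min_width=9, slack=5)
Line 3: ['angry', 'were'] (min_width=10, slack=4)
Line 4: ['laser', 'vector'] (min_width=12, slack=2)
Line 5: ['will', 'angry'] (min_width=10, slack=4)
Line 6: ['emerald', 'bread'] (min_width=13, slack=1)
Line 7: ['program'] (min_width=7, slack=7)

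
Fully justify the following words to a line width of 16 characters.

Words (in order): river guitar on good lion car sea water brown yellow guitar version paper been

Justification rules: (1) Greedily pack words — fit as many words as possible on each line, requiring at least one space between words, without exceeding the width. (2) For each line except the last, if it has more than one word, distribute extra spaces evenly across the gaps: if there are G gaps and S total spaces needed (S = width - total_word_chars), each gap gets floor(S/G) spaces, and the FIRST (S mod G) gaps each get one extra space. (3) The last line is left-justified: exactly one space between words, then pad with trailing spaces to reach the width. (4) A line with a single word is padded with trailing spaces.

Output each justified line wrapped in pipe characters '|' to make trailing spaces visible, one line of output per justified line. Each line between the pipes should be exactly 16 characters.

Line 1: ['river', 'guitar', 'on'] (min_width=15, slack=1)
Line 2: ['good', 'lion', 'car'] (min_width=13, slack=3)
Line 3: ['sea', 'water', 'brown'] (min_width=15, slack=1)
Line 4: ['yellow', 'guitar'] (min_width=13, slack=3)
Line 5: ['version', 'paper'] (min_width=13, slack=3)
Line 6: ['been'] (min_width=4, slack=12)

Answer: |river  guitar on|
|good   lion  car|
|sea  water brown|
|yellow    guitar|
|version    paper|
|been            |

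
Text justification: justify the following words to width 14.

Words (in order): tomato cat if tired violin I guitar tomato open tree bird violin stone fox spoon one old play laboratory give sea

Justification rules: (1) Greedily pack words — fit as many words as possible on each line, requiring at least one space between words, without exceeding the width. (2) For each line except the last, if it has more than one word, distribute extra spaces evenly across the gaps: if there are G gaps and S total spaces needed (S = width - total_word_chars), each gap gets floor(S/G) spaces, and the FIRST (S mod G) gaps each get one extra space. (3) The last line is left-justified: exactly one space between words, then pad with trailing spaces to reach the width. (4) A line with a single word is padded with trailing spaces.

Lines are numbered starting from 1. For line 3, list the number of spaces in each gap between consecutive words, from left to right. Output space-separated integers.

Line 1: ['tomato', 'cat', 'if'] (min_width=13, slack=1)
Line 2: ['tired', 'violin', 'I'] (min_width=14, slack=0)
Line 3: ['guitar', 'tomato'] (min_width=13, slack=1)
Line 4: ['open', 'tree', 'bird'] (min_width=14, slack=0)
Line 5: ['violin', 'stone'] (min_width=12, slack=2)
Line 6: ['fox', 'spoon', 'one'] (min_width=13, slack=1)
Line 7: ['old', 'play'] (min_width=8, slack=6)
Line 8: ['laboratory'] (min_width=10, slack=4)
Line 9: ['give', 'sea'] (min_width=8, slack=6)

Answer: 2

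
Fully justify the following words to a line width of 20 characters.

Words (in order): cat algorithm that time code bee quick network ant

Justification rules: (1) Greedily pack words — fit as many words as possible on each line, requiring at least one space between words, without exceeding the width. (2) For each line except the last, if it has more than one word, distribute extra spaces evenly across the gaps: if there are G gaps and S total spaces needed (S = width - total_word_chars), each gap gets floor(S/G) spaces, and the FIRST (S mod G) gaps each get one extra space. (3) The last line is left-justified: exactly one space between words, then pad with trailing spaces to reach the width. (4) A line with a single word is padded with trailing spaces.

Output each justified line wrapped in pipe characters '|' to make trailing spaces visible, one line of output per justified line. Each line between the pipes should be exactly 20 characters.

Answer: |cat  algorithm  that|
|time  code bee quick|
|network ant         |

Derivation:
Line 1: ['cat', 'algorithm', 'that'] (min_width=18, slack=2)
Line 2: ['time', 'code', 'bee', 'quick'] (min_width=19, slack=1)
Line 3: ['network', 'ant'] (min_width=11, slack=9)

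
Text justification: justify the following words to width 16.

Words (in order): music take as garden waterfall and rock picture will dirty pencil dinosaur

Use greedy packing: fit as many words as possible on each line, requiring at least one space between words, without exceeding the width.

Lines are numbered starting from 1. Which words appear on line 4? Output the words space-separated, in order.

Answer: will dirty

Derivation:
Line 1: ['music', 'take', 'as'] (min_width=13, slack=3)
Line 2: ['garden', 'waterfall'] (min_width=16, slack=0)
Line 3: ['and', 'rock', 'picture'] (min_width=16, slack=0)
Line 4: ['will', 'dirty'] (min_width=10, slack=6)
Line 5: ['pencil', 'dinosaur'] (min_width=15, slack=1)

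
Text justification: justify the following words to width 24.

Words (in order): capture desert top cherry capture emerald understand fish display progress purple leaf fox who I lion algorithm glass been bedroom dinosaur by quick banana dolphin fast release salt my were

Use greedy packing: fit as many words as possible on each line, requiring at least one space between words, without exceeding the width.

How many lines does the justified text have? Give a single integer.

Answer: 9

Derivation:
Line 1: ['capture', 'desert', 'top'] (min_width=18, slack=6)
Line 2: ['cherry', 'capture', 'emerald'] (min_width=22, slack=2)
Line 3: ['understand', 'fish', 'display'] (min_width=23, slack=1)
Line 4: ['progress', 'purple', 'leaf', 'fox'] (min_width=24, slack=0)
Line 5: ['who', 'I', 'lion', 'algorithm'] (min_width=20, slack=4)
Line 6: ['glass', 'been', 'bedroom'] (min_width=18, slack=6)
Line 7: ['dinosaur', 'by', 'quick', 'banana'] (min_width=24, slack=0)
Line 8: ['dolphin', 'fast', 'release'] (min_width=20, slack=4)
Line 9: ['salt', 'my', 'were'] (min_width=12, slack=12)
Total lines: 9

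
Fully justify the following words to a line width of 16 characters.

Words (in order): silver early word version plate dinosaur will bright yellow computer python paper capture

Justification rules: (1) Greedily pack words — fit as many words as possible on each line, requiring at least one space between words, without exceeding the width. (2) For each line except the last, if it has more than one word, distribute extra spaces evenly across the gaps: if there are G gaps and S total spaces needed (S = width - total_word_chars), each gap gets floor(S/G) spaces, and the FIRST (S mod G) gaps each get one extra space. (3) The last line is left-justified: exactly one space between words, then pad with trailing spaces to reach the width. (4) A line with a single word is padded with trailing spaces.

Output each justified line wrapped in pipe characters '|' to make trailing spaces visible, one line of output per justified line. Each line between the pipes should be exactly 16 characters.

Answer: |silver     early|
|word     version|
|plate   dinosaur|
|will      bright|
|yellow  computer|
|python     paper|
|capture         |

Derivation:
Line 1: ['silver', 'early'] (min_width=12, slack=4)
Line 2: ['word', 'version'] (min_width=12, slack=4)
Line 3: ['plate', 'dinosaur'] (min_width=14, slack=2)
Line 4: ['will', 'bright'] (min_width=11, slack=5)
Line 5: ['yellow', 'computer'] (min_width=15, slack=1)
Line 6: ['python', 'paper'] (min_width=12, slack=4)
Line 7: ['capture'] (min_width=7, slack=9)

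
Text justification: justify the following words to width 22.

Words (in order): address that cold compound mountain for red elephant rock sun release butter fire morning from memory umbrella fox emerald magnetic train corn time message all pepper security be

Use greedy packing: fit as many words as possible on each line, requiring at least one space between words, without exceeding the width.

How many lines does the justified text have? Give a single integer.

Line 1: ['address', 'that', 'cold'] (min_width=17, slack=5)
Line 2: ['compound', 'mountain', 'for'] (min_width=21, slack=1)
Line 3: ['red', 'elephant', 'rock', 'sun'] (min_width=21, slack=1)
Line 4: ['release', 'butter', 'fire'] (min_width=19, slack=3)
Line 5: ['morning', 'from', 'memory'] (min_width=19, slack=3)
Line 6: ['umbrella', 'fox', 'emerald'] (min_width=20, slack=2)
Line 7: ['magnetic', 'train', 'corn'] (min_width=19, slack=3)
Line 8: ['time', 'message', 'all'] (min_width=16, slack=6)
Line 9: ['pepper', 'security', 'be'] (min_width=18, slack=4)
Total lines: 9

Answer: 9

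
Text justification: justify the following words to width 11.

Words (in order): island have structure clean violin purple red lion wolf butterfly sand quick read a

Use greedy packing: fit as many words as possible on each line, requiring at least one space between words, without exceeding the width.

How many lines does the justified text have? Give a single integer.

Answer: 9

Derivation:
Line 1: ['island', 'have'] (min_width=11, slack=0)
Line 2: ['structure'] (min_width=9, slack=2)
Line 3: ['clean'] (min_width=5, slack=6)
Line 4: ['violin'] (min_width=6, slack=5)
Line 5: ['purple', 'red'] (min_width=10, slack=1)
Line 6: ['lion', 'wolf'] (min_width=9, slack=2)
Line 7: ['butterfly'] (min_width=9, slack=2)
Line 8: ['sand', 'quick'] (min_width=10, slack=1)
Line 9: ['read', 'a'] (min_width=6, slack=5)
Total lines: 9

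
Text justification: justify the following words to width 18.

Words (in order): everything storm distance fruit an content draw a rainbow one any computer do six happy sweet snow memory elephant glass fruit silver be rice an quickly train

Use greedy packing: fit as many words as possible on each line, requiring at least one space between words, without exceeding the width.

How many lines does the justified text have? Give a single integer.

Answer: 10

Derivation:
Line 1: ['everything', 'storm'] (min_width=16, slack=2)
Line 2: ['distance', 'fruit', 'an'] (min_width=17, slack=1)
Line 3: ['content', 'draw', 'a'] (min_width=14, slack=4)
Line 4: ['rainbow', 'one', 'any'] (min_width=15, slack=3)
Line 5: ['computer', 'do', 'six'] (min_width=15, slack=3)
Line 6: ['happy', 'sweet', 'snow'] (min_width=16, slack=2)
Line 7: ['memory', 'elephant'] (min_width=15, slack=3)
Line 8: ['glass', 'fruit', 'silver'] (min_width=18, slack=0)
Line 9: ['be', 'rice', 'an', 'quickly'] (min_width=18, slack=0)
Line 10: ['train'] (min_width=5, slack=13)
Total lines: 10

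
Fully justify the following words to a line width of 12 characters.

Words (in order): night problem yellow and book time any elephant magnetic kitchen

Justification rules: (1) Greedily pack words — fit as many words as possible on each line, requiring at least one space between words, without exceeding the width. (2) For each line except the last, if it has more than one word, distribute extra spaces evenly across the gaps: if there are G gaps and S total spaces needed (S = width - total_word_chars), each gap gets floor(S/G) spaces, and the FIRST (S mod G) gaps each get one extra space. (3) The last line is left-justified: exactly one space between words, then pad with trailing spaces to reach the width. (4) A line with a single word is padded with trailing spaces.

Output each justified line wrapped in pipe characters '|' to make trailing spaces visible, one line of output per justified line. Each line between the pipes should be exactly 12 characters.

Answer: |night       |
|problem     |
|yellow   and|
|book    time|
|any elephant|
|magnetic    |
|kitchen     |

Derivation:
Line 1: ['night'] (min_width=5, slack=7)
Line 2: ['problem'] (min_width=7, slack=5)
Line 3: ['yellow', 'and'] (min_width=10, slack=2)
Line 4: ['book', 'time'] (min_width=9, slack=3)
Line 5: ['any', 'elephant'] (min_width=12, slack=0)
Line 6: ['magnetic'] (min_width=8, slack=4)
Line 7: ['kitchen'] (min_width=7, slack=5)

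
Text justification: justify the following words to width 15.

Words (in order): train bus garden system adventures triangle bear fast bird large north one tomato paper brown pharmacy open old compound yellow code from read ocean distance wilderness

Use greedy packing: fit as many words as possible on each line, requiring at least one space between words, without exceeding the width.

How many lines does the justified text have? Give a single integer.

Line 1: ['train', 'bus'] (min_width=9, slack=6)
Line 2: ['garden', 'system'] (min_width=13, slack=2)
Line 3: ['adventures'] (min_width=10, slack=5)
Line 4: ['triangle', 'bear'] (min_width=13, slack=2)
Line 5: ['fast', 'bird', 'large'] (min_width=15, slack=0)
Line 6: ['north', 'one'] (min_width=9, slack=6)
Line 7: ['tomato', 'paper'] (min_width=12, slack=3)
Line 8: ['brown', 'pharmacy'] (min_width=14, slack=1)
Line 9: ['open', 'old'] (min_width=8, slack=7)
Line 10: ['compound', 'yellow'] (min_width=15, slack=0)
Line 11: ['code', 'from', 'read'] (min_width=14, slack=1)
Line 12: ['ocean', 'distance'] (min_width=14, slack=1)
Line 13: ['wilderness'] (min_width=10, slack=5)
Total lines: 13

Answer: 13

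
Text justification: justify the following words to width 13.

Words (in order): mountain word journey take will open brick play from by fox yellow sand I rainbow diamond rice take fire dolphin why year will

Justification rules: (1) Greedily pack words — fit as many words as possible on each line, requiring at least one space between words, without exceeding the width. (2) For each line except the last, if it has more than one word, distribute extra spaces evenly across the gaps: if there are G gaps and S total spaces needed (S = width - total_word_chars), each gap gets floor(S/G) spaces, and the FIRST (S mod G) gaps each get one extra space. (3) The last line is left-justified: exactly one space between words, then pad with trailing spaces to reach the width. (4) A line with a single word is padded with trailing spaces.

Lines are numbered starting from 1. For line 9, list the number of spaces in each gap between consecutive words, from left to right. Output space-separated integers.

Answer: 5

Derivation:
Line 1: ['mountain', 'word'] (min_width=13, slack=0)
Line 2: ['journey', 'take'] (min_width=12, slack=1)
Line 3: ['will', 'open'] (min_width=9, slack=4)
Line 4: ['brick', 'play'] (min_width=10, slack=3)
Line 5: ['from', 'by', 'fox'] (min_width=11, slack=2)
Line 6: ['yellow', 'sand', 'I'] (min_width=13, slack=0)
Line 7: ['rainbow'] (min_width=7, slack=6)
Line 8: ['diamond', 'rice'] (min_width=12, slack=1)
Line 9: ['take', 'fire'] (min_width=9, slack=4)
Line 10: ['dolphin', 'why'] (min_width=11, slack=2)
Line 11: ['year', 'will'] (min_width=9, slack=4)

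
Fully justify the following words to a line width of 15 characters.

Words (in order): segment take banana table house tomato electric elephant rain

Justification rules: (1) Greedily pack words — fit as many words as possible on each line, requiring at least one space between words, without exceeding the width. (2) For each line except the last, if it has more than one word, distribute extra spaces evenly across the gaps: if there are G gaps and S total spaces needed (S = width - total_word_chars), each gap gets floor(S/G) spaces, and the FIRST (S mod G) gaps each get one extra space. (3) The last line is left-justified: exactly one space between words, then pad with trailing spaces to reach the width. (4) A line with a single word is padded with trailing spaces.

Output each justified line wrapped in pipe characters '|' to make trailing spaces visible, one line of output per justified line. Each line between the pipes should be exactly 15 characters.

Answer: |segment    take|
|banana    table|
|house    tomato|
|electric       |
|elephant rain  |

Derivation:
Line 1: ['segment', 'take'] (min_width=12, slack=3)
Line 2: ['banana', 'table'] (min_width=12, slack=3)
Line 3: ['house', 'tomato'] (min_width=12, slack=3)
Line 4: ['electric'] (min_width=8, slack=7)
Line 5: ['elephant', 'rain'] (min_width=13, slack=2)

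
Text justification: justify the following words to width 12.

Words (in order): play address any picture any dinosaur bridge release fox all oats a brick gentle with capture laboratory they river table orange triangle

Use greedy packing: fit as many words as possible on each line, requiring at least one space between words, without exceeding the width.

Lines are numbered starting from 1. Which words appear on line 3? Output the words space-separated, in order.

Line 1: ['play', 'address'] (min_width=12, slack=0)
Line 2: ['any', 'picture'] (min_width=11, slack=1)
Line 3: ['any', 'dinosaur'] (min_width=12, slack=0)
Line 4: ['bridge'] (min_width=6, slack=6)
Line 5: ['release', 'fox'] (min_width=11, slack=1)
Line 6: ['all', 'oats', 'a'] (min_width=10, slack=2)
Line 7: ['brick', 'gentle'] (min_width=12, slack=0)
Line 8: ['with', 'capture'] (min_width=12, slack=0)
Line 9: ['laboratory'] (min_width=10, slack=2)
Line 10: ['they', 'river'] (min_width=10, slack=2)
Line 11: ['table', 'orange'] (min_width=12, slack=0)
Line 12: ['triangle'] (min_width=8, slack=4)

Answer: any dinosaur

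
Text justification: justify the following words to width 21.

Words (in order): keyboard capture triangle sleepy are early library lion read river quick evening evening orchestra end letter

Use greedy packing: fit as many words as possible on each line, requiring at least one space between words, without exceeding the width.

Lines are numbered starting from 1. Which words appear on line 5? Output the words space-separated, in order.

Line 1: ['keyboard', 'capture'] (min_width=16, slack=5)
Line 2: ['triangle', 'sleepy', 'are'] (min_width=19, slack=2)
Line 3: ['early', 'library', 'lion'] (min_width=18, slack=3)
Line 4: ['read', 'river', 'quick'] (min_width=16, slack=5)
Line 5: ['evening', 'evening'] (min_width=15, slack=6)
Line 6: ['orchestra', 'end', 'letter'] (min_width=20, slack=1)

Answer: evening evening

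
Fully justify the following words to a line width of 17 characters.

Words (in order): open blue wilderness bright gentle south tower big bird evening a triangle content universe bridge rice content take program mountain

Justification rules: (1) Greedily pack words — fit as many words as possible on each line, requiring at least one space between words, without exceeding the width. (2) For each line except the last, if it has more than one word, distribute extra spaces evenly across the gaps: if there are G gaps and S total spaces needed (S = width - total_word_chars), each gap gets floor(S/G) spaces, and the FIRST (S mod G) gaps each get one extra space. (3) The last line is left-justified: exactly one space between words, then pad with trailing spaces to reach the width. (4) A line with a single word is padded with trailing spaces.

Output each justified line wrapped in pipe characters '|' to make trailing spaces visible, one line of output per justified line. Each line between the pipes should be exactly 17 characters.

Answer: |open         blue|
|wilderness bright|
|gentle      south|
|tower   big  bird|
|evening         a|
|triangle  content|
|universe   bridge|
|rice content take|
|program mountain |

Derivation:
Line 1: ['open', 'blue'] (min_width=9, slack=8)
Line 2: ['wilderness', 'bright'] (min_width=17, slack=0)
Line 3: ['gentle', 'south'] (min_width=12, slack=5)
Line 4: ['tower', 'big', 'bird'] (min_width=14, slack=3)
Line 5: ['evening', 'a'] (min_width=9, slack=8)
Line 6: ['triangle', 'content'] (min_width=16, slack=1)
Line 7: ['universe', 'bridge'] (min_width=15, slack=2)
Line 8: ['rice', 'content', 'take'] (min_width=17, slack=0)
Line 9: ['program', 'mountain'] (min_width=16, slack=1)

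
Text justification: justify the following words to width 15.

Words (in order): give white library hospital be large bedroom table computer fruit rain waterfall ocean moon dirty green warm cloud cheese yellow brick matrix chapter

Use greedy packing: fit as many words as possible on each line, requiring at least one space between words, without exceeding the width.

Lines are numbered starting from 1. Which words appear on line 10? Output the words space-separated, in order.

Answer: cloud cheese

Derivation:
Line 1: ['give', 'white'] (min_width=10, slack=5)
Line 2: ['library'] (min_width=7, slack=8)
Line 3: ['hospital', 'be'] (min_width=11, slack=4)
Line 4: ['large', 'bedroom'] (min_width=13, slack=2)
Line 5: ['table', 'computer'] (min_width=14, slack=1)
Line 6: ['fruit', 'rain'] (min_width=10, slack=5)
Line 7: ['waterfall', 'ocean'] (min_width=15, slack=0)
Line 8: ['moon', 'dirty'] (min_width=10, slack=5)
Line 9: ['green', 'warm'] (min_width=10, slack=5)
Line 10: ['cloud', 'cheese'] (min_width=12, slack=3)
Line 11: ['yellow', 'brick'] (min_width=12, slack=3)
Line 12: ['matrix', 'chapter'] (min_width=14, slack=1)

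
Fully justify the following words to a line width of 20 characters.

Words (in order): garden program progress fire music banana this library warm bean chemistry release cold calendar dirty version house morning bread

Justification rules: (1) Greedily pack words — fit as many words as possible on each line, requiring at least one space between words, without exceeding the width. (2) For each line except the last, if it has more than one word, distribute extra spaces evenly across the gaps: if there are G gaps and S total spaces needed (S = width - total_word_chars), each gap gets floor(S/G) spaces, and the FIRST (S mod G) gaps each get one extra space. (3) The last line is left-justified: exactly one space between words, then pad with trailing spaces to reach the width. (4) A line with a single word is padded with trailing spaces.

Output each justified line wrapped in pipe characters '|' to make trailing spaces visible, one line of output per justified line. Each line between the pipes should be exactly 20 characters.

Line 1: ['garden', 'program'] (min_width=14, slack=6)
Line 2: ['progress', 'fire', 'music'] (min_width=19, slack=1)
Line 3: ['banana', 'this', 'library'] (min_width=19, slack=1)
Line 4: ['warm', 'bean', 'chemistry'] (min_width=19, slack=1)
Line 5: ['release', 'cold'] (min_width=12, slack=8)
Line 6: ['calendar', 'dirty'] (min_width=14, slack=6)
Line 7: ['version', 'house'] (min_width=13, slack=7)
Line 8: ['morning', 'bread'] (min_width=13, slack=7)

Answer: |garden       program|
|progress  fire music|
|banana  this library|
|warm  bean chemistry|
|release         cold|
|calendar       dirty|
|version        house|
|morning bread       |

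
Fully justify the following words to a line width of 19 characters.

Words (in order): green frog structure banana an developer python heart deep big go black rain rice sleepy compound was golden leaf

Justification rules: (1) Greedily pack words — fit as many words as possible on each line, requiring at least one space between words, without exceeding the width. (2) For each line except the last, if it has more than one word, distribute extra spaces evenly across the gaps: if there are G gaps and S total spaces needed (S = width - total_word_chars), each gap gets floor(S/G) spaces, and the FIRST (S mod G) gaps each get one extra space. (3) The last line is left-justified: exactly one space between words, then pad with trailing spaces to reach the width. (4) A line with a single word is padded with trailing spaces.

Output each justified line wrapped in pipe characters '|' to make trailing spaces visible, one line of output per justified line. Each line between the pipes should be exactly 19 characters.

Line 1: ['green', 'frog'] (min_width=10, slack=9)
Line 2: ['structure', 'banana', 'an'] (min_width=19, slack=0)
Line 3: ['developer', 'python'] (min_width=16, slack=3)
Line 4: ['heart', 'deep', 'big', 'go'] (min_width=17, slack=2)
Line 5: ['black', 'rain', 'rice'] (min_width=15, slack=4)
Line 6: ['sleepy', 'compound', 'was'] (min_width=19, slack=0)
Line 7: ['golden', 'leaf'] (min_width=11, slack=8)

Answer: |green          frog|
|structure banana an|
|developer    python|
|heart  deep  big go|
|black   rain   rice|
|sleepy compound was|
|golden leaf        |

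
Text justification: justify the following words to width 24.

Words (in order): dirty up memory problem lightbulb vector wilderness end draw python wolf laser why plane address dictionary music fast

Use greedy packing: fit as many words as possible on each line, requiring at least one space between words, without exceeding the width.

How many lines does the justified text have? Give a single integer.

Answer: 6

Derivation:
Line 1: ['dirty', 'up', 'memory', 'problem'] (min_width=23, slack=1)
Line 2: ['lightbulb', 'vector'] (min_width=16, slack=8)
Line 3: ['wilderness', 'end', 'draw'] (min_width=19, slack=5)
Line 4: ['python', 'wolf', 'laser', 'why'] (min_width=21, slack=3)
Line 5: ['plane', 'address', 'dictionary'] (min_width=24, slack=0)
Line 6: ['music', 'fast'] (min_width=10, slack=14)
Total lines: 6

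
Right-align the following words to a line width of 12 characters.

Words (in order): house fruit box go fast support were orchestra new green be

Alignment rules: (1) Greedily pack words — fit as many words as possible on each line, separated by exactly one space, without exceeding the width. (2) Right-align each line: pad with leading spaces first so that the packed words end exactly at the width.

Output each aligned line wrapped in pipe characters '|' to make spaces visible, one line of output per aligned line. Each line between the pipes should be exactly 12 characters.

Answer: | house fruit|
| box go fast|
|support were|
|   orchestra|
|new green be|

Derivation:
Line 1: ['house', 'fruit'] (min_width=11, slack=1)
Line 2: ['box', 'go', 'fast'] (min_width=11, slack=1)
Line 3: ['support', 'were'] (min_width=12, slack=0)
Line 4: ['orchestra'] (min_width=9, slack=3)
Line 5: ['new', 'green', 'be'] (min_width=12, slack=0)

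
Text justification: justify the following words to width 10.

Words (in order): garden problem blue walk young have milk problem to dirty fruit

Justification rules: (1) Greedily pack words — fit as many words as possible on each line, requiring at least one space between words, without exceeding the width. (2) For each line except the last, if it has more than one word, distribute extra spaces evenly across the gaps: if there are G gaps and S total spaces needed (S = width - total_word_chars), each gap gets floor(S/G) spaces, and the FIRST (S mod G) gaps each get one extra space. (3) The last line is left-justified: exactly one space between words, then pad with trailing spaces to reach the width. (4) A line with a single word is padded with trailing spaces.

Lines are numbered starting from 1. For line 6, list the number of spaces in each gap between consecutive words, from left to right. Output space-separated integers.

Line 1: ['garden'] (min_width=6, slack=4)
Line 2: ['problem'] (min_width=7, slack=3)
Line 3: ['blue', 'walk'] (min_width=9, slack=1)
Line 4: ['young', 'have'] (min_width=10, slack=0)
Line 5: ['milk'] (min_width=4, slack=6)
Line 6: ['problem', 'to'] (min_width=10, slack=0)
Line 7: ['dirty'] (min_width=5, slack=5)
Line 8: ['fruit'] (min_width=5, slack=5)

Answer: 1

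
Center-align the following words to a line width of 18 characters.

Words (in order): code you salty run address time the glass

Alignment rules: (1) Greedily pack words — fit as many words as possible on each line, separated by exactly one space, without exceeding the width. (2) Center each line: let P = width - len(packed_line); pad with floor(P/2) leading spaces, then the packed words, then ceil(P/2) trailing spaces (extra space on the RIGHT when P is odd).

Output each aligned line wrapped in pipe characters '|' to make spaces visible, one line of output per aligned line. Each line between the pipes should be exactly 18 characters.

Line 1: ['code', 'you', 'salty', 'run'] (min_width=18, slack=0)
Line 2: ['address', 'time', 'the'] (min_width=16, slack=2)
Line 3: ['glass'] (min_width=5, slack=13)

Answer: |code you salty run|
| address time the |
|      glass       |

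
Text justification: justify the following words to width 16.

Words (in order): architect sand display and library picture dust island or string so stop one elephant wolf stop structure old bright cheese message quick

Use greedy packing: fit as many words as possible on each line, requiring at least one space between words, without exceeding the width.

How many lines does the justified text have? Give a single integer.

Answer: 10

Derivation:
Line 1: ['architect', 'sand'] (min_width=14, slack=2)
Line 2: ['display', 'and'] (min_width=11, slack=5)
Line 3: ['library', 'picture'] (min_width=15, slack=1)
Line 4: ['dust', 'island', 'or'] (min_width=14, slack=2)
Line 5: ['string', 'so', 'stop'] (min_width=14, slack=2)
Line 6: ['one', 'elephant'] (min_width=12, slack=4)
Line 7: ['wolf', 'stop'] (min_width=9, slack=7)
Line 8: ['structure', 'old'] (min_width=13, slack=3)
Line 9: ['bright', 'cheese'] (min_width=13, slack=3)
Line 10: ['message', 'quick'] (min_width=13, slack=3)
Total lines: 10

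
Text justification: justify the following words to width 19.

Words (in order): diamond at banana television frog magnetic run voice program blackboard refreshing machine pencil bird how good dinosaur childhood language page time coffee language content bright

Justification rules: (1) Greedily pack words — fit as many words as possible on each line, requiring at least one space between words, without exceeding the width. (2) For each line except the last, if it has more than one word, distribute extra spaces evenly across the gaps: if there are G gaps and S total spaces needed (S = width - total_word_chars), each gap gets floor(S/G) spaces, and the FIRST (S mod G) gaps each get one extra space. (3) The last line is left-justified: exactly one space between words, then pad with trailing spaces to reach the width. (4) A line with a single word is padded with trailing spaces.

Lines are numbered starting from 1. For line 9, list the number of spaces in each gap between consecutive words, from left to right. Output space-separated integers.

Line 1: ['diamond', 'at', 'banana'] (min_width=17, slack=2)
Line 2: ['television', 'frog'] (min_width=15, slack=4)
Line 3: ['magnetic', 'run', 'voice'] (min_width=18, slack=1)
Line 4: ['program', 'blackboard'] (min_width=18, slack=1)
Line 5: ['refreshing', 'machine'] (min_width=18, slack=1)
Line 6: ['pencil', 'bird', 'how'] (min_width=15, slack=4)
Line 7: ['good', 'dinosaur'] (min_width=13, slack=6)
Line 8: ['childhood', 'language'] (min_width=18, slack=1)
Line 9: ['page', 'time', 'coffee'] (min_width=16, slack=3)
Line 10: ['language', 'content'] (min_width=16, slack=3)
Line 11: ['bright'] (min_width=6, slack=13)

Answer: 3 2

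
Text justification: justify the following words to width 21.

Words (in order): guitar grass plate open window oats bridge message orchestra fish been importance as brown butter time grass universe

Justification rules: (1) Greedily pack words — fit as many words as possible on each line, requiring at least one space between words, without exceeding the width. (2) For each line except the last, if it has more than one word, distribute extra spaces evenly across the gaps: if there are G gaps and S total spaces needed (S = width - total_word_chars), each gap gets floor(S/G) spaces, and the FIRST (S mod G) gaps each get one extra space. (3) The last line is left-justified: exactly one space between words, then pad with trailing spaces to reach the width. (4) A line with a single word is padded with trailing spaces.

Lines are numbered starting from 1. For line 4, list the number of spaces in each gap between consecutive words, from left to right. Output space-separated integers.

Line 1: ['guitar', 'grass', 'plate'] (min_width=18, slack=3)
Line 2: ['open', 'window', 'oats'] (min_width=16, slack=5)
Line 3: ['bridge', 'message'] (min_width=14, slack=7)
Line 4: ['orchestra', 'fish', 'been'] (min_width=19, slack=2)
Line 5: ['importance', 'as', 'brown'] (min_width=19, slack=2)
Line 6: ['butter', 'time', 'grass'] (min_width=17, slack=4)
Line 7: ['universe'] (min_width=8, slack=13)

Answer: 2 2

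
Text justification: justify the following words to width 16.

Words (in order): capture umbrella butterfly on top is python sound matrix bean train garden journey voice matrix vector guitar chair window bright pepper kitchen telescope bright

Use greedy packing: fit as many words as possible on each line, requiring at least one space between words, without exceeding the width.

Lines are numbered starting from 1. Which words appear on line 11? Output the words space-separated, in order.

Answer: telescope bright

Derivation:
Line 1: ['capture', 'umbrella'] (min_width=16, slack=0)
Line 2: ['butterfly', 'on', 'top'] (min_width=16, slack=0)
Line 3: ['is', 'python', 'sound'] (min_width=15, slack=1)
Line 4: ['matrix', 'bean'] (min_width=11, slack=5)
Line 5: ['train', 'garden'] (min_width=12, slack=4)
Line 6: ['journey', 'voice'] (min_width=13, slack=3)
Line 7: ['matrix', 'vector'] (min_width=13, slack=3)
Line 8: ['guitar', 'chair'] (min_width=12, slack=4)
Line 9: ['window', 'bright'] (min_width=13, slack=3)
Line 10: ['pepper', 'kitchen'] (min_width=14, slack=2)
Line 11: ['telescope', 'bright'] (min_width=16, slack=0)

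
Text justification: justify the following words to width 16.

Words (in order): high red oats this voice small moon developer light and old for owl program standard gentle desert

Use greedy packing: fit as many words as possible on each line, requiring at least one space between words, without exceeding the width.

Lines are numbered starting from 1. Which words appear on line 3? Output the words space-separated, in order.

Line 1: ['high', 'red', 'oats'] (min_width=13, slack=3)
Line 2: ['this', 'voice', 'small'] (min_width=16, slack=0)
Line 3: ['moon', 'developer'] (min_width=14, slack=2)
Line 4: ['light', 'and', 'old'] (min_width=13, slack=3)
Line 5: ['for', 'owl', 'program'] (min_width=15, slack=1)
Line 6: ['standard', 'gentle'] (min_width=15, slack=1)
Line 7: ['desert'] (min_width=6, slack=10)

Answer: moon developer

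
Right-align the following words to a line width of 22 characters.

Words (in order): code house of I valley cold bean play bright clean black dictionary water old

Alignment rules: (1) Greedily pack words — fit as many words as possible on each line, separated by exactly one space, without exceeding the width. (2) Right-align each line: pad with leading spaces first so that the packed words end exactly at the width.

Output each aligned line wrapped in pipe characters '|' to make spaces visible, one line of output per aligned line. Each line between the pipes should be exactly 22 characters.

Answer: |code house of I valley|
| cold bean play bright|
|clean black dictionary|
|             water old|

Derivation:
Line 1: ['code', 'house', 'of', 'I', 'valley'] (min_width=22, slack=0)
Line 2: ['cold', 'bean', 'play', 'bright'] (min_width=21, slack=1)
Line 3: ['clean', 'black', 'dictionary'] (min_width=22, slack=0)
Line 4: ['water', 'old'] (min_width=9, slack=13)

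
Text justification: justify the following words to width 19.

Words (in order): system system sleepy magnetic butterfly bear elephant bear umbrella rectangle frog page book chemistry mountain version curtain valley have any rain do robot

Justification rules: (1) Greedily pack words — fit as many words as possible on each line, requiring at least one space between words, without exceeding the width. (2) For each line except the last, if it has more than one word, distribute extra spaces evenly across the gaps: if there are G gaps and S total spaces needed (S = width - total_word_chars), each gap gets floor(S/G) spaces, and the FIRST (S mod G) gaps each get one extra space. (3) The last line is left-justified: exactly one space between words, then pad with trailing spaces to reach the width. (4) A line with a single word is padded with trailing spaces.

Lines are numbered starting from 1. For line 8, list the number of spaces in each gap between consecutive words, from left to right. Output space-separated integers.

Line 1: ['system', 'system'] (min_width=13, slack=6)
Line 2: ['sleepy', 'magnetic'] (min_width=15, slack=4)
Line 3: ['butterfly', 'bear'] (min_width=14, slack=5)
Line 4: ['elephant', 'bear'] (min_width=13, slack=6)
Line 5: ['umbrella', 'rectangle'] (min_width=18, slack=1)
Line 6: ['frog', 'page', 'book'] (min_width=14, slack=5)
Line 7: ['chemistry', 'mountain'] (min_width=18, slack=1)
Line 8: ['version', 'curtain'] (min_width=15, slack=4)
Line 9: ['valley', 'have', 'any'] (min_width=15, slack=4)
Line 10: ['rain', 'do', 'robot'] (min_width=13, slack=6)

Answer: 5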